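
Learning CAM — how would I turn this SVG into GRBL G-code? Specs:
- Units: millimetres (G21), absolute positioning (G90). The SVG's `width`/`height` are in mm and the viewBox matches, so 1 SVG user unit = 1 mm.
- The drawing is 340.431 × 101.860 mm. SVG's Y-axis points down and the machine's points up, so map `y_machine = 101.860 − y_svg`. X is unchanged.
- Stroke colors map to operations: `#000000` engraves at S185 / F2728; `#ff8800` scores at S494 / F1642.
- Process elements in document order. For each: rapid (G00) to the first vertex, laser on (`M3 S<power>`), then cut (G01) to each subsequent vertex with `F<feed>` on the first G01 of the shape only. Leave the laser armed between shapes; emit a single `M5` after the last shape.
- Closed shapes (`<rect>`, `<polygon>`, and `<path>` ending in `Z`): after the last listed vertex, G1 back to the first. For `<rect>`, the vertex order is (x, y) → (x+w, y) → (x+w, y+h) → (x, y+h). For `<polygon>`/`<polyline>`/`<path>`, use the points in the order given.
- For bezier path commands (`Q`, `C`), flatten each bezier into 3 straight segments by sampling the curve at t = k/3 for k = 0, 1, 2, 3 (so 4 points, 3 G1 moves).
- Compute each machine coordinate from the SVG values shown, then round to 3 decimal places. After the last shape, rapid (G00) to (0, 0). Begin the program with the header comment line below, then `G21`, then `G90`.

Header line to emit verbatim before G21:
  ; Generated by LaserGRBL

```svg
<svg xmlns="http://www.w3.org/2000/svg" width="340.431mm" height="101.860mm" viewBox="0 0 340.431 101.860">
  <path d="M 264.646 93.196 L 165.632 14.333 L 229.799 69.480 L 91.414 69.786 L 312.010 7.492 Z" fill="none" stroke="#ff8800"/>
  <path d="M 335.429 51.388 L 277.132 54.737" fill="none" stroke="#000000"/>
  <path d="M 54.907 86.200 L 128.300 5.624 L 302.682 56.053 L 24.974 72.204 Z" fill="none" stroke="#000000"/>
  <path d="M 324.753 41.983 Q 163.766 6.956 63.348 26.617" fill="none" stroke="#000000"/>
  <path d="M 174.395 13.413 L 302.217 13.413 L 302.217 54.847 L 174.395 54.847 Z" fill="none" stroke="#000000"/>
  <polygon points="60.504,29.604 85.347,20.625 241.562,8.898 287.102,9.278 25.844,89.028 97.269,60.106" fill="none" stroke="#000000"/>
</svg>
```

; Generated by LaserGRBL
G21
G90
G00 X264.646 Y8.664
M3 S494
G01 X165.632 Y87.527 F1642
G01 X229.799 Y32.380
G01 X91.414 Y32.074
G01 X312.010 Y94.368
G01 X264.646 Y8.664
G00 X335.429 Y50.472
M3 S185
G01 X277.132 Y47.123 F2728
G00 X54.907 Y15.660
M3 S185
G01 X128.300 Y96.236 F2728
G01 X302.682 Y45.807
G01 X24.974 Y29.656
G01 X54.907 Y15.660
G00 X324.753 Y59.877
M3 S185
G01 X224.158 Y77.152 F2728
G01 X137.023 Y82.274
G01 X63.348 Y75.243
G00 X174.395 Y88.447
M3 S185
G01 X302.217 Y88.447 F2728
G01 X302.217 Y47.013
G01 X174.395 Y47.013
G01 X174.395 Y88.447
G00 X60.504 Y72.256
M3 S185
G01 X85.347 Y81.235 F2728
G01 X241.562 Y92.962
G01 X287.102 Y92.582
G01 X25.844 Y12.832
G01 X97.269 Y41.754
G01 X60.504 Y72.256
M5
G00 X0.000 Y0.000

Since the viewBox matches the mm dimensions, user units are millimetres directly. The only transform is the Y-flip y_m = 101.860 − y_svg.

Shape 1 is a closed polygon drawn with `<path>`. Its stroke #ff8800 means score at S494, F1642. After flipping Y the toolpath is (264.646,8.664) → (165.632,87.527) → (229.799,32.380) → (91.414,32.074) → (312.010,94.368) → (264.646,8.664), returning to the start.

Shape 2 is a line segment drawn with `<path>`. Its stroke #000000 means engrave at S185, F2728. After flipping Y the toolpath is (335.429,50.472) → (277.132,47.123).

Shape 3 is a closed polygon drawn with `<path>`. Its stroke #000000 means engrave at S185, F2728. After flipping Y the toolpath is (54.907,15.660) → (128.300,96.236) → (302.682,45.807) → (24.974,29.656) → (54.907,15.660), returning to the start.

Shape 4 is a quadratic bezier drawn with `<path>`. Its stroke #000000 means engrave at S185, F2728. After flipping Y the toolpath is (324.753,59.877) → (224.158,77.152) → (137.023,82.274) → (63.348,75.243).

Shape 5 is a rectangle drawn with `<path>`. Its stroke #000000 means engrave at S185, F2728. After flipping Y the toolpath is (174.395,88.447) → (302.217,88.447) → (302.217,47.013) → (174.395,47.013) → (174.395,88.447), returning to the start.

Shape 6 is a closed polygon drawn with `<polygon>`. Its stroke #000000 means engrave at S185, F2728. After flipping Y the toolpath is (60.504,72.256) → (85.347,81.235) → (241.562,92.962) → (287.102,92.582) → (25.844,12.832) → (97.269,41.754) → (60.504,72.256), returning to the start.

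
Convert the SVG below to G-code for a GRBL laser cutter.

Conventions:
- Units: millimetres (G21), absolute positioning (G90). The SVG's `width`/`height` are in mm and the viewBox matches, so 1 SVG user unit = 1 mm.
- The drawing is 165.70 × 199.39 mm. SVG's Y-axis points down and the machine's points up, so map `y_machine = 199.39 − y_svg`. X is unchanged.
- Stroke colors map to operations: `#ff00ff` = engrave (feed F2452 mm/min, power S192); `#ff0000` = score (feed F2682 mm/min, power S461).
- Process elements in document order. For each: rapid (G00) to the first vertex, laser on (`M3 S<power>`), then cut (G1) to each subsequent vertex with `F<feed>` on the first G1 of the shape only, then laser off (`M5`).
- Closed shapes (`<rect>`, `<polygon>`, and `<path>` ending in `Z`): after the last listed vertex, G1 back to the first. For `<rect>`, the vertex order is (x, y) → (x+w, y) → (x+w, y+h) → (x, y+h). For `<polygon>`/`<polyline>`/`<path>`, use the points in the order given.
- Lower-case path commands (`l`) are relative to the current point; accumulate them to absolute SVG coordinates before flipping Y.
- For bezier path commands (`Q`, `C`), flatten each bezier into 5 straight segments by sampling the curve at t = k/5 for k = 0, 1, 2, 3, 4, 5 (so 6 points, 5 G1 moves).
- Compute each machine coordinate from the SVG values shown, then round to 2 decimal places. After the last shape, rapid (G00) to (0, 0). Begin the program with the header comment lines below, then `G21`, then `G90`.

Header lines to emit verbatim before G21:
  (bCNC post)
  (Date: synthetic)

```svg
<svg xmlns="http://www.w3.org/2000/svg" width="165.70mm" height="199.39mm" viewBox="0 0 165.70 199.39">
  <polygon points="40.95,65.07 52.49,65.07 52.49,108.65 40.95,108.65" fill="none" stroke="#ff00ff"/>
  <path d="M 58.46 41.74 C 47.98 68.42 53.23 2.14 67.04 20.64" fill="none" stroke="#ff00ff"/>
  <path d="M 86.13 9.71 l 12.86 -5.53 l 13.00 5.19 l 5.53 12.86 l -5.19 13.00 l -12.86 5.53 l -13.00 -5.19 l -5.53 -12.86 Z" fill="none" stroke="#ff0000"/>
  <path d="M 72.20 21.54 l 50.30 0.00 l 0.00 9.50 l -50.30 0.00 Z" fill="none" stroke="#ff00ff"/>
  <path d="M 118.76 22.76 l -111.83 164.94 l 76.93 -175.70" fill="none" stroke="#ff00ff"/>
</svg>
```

Since the viewBox matches the mm dimensions, user units are millimetres directly. The only transform is the Y-flip y_m = 199.39 − y_svg.

Shape 1 is a rectangle drawn with `<polygon>`. Its stroke #ff00ff means engrave at S192, F2452. After flipping Y the toolpath is (40.95,134.32) → (52.49,134.32) → (52.49,90.74) → (40.95,90.74) → (40.95,134.32), returning to the start.

Shape 2 is a cubic bezier drawn with `<path>`. Its stroke #ff00ff means engrave at S192, F2452. After flipping Y the toolpath is (58.46,157.65) → (54.00,151.38) → (52.98,158.88) → (55.04,171.63) → (59.84,181.10) → (67.04,178.75).

Shape 3 is a regular polygon drawn with `<path>`. Its stroke #ff0000 means score at S461, F2682. After flipping Y the toolpath is (86.13,189.68) → (98.99,195.21) → (111.99,190.02) → (117.52,177.16) → (112.33,164.16) → (99.47,158.63) → (86.47,163.82) → (80.94,176.68) → (86.13,189.68), returning to the start.

Shape 4 is a rectangle drawn with `<path>`. Its stroke #ff00ff means engrave at S192, F2452. After flipping Y the toolpath is (72.20,177.85) → (122.50,177.85) → (122.50,168.35) → (72.20,168.35) → (72.20,177.85), returning to the start.

Shape 5 is a open polyline drawn with `<path>`. Its stroke #ff00ff means engrave at S192, F2452. After flipping Y the toolpath is (118.76,176.63) → (6.93,11.69) → (83.86,187.39).

(bCNC post)
(Date: synthetic)
G21
G90
G00 X40.95 Y134.32
M3 S192
G1 X52.49 Y134.32 F2452
G1 X52.49 Y90.74
G1 X40.95 Y90.74
G1 X40.95 Y134.32
M5
G00 X58.46 Y157.65
M3 S192
G1 X54.00 Y151.38 F2452
G1 X52.98 Y158.88
G1 X55.04 Y171.63
G1 X59.84 Y181.10
G1 X67.04 Y178.75
M5
G00 X86.13 Y189.68
M3 S461
G1 X98.99 Y195.21 F2682
G1 X111.99 Y190.02
G1 X117.52 Y177.16
G1 X112.33 Y164.16
G1 X99.47 Y158.63
G1 X86.47 Y163.82
G1 X80.94 Y176.68
G1 X86.13 Y189.68
M5
G00 X72.20 Y177.85
M3 S192
G1 X122.50 Y177.85 F2452
G1 X122.50 Y168.35
G1 X72.20 Y168.35
G1 X72.20 Y177.85
M5
G00 X118.76 Y176.63
M3 S192
G1 X6.93 Y11.69 F2452
G1 X83.86 Y187.39
M5
G00 X0.00 Y0.00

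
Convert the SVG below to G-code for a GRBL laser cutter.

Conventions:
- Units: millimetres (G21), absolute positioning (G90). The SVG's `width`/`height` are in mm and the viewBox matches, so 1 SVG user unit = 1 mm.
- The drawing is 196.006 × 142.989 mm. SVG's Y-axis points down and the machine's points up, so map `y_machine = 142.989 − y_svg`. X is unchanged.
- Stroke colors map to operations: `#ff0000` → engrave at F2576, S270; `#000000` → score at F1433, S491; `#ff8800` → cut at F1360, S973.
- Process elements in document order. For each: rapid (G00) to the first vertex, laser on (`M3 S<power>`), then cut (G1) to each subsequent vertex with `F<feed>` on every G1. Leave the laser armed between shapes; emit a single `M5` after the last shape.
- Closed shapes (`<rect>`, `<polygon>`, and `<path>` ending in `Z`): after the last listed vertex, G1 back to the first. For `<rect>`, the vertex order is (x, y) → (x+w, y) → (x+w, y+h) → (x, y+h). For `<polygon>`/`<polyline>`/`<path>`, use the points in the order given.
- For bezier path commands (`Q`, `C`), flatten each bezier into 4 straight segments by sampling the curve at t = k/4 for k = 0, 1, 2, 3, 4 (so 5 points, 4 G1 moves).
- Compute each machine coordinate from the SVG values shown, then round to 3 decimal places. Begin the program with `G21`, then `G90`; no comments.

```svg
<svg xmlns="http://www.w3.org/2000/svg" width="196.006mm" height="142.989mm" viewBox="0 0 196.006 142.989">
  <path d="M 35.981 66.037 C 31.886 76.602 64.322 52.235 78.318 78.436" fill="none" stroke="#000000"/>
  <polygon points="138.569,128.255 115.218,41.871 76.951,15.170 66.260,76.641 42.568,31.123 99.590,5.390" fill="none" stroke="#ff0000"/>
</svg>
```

viewBox `0 0 196.006 142.989` with mm width/height → 1 unit = 1 mm. Flip: y_m = 142.989 − y_svg.

**Shape 1** — `<path>` cubic bezier, stroke `#000000` → score (S491, F1433). Control points (SVG): P0=(35.981,66.037), P1=(31.886,76.602), P2=(64.322,52.235), P3=(78.318,78.436); sampled at t=k/4. Machine vertices: (35.981,76.952) → (38.900,74.242) → (50.365,76.616) → (65.222,76.058) → (78.318,64.553). Open path.

**Shape 2** — `<polygon>` closed polygon, stroke `#ff0000` → engrave (S270, F2576). Machine vertices: (138.569,14.734) → (115.218,101.118) → (76.951,127.819) → (66.260,66.348) → (42.568,111.866) → (99.590,137.599) → (138.569,14.734). Closed: final G1 returns to the first vertex.

G21
G90
G00 X35.981 Y76.952
M3 S491
G1 X38.900 Y74.242 F1433
G1 X50.365 Y76.616 F1433
G1 X65.222 Y76.058 F1433
G1 X78.318 Y64.553 F1433
G00 X138.569 Y14.734
M3 S270
G1 X115.218 Y101.118 F2576
G1 X76.951 Y127.819 F2576
G1 X66.260 Y66.348 F2576
G1 X42.568 Y111.866 F2576
G1 X99.590 Y137.599 F2576
G1 X138.569 Y14.734 F2576
M5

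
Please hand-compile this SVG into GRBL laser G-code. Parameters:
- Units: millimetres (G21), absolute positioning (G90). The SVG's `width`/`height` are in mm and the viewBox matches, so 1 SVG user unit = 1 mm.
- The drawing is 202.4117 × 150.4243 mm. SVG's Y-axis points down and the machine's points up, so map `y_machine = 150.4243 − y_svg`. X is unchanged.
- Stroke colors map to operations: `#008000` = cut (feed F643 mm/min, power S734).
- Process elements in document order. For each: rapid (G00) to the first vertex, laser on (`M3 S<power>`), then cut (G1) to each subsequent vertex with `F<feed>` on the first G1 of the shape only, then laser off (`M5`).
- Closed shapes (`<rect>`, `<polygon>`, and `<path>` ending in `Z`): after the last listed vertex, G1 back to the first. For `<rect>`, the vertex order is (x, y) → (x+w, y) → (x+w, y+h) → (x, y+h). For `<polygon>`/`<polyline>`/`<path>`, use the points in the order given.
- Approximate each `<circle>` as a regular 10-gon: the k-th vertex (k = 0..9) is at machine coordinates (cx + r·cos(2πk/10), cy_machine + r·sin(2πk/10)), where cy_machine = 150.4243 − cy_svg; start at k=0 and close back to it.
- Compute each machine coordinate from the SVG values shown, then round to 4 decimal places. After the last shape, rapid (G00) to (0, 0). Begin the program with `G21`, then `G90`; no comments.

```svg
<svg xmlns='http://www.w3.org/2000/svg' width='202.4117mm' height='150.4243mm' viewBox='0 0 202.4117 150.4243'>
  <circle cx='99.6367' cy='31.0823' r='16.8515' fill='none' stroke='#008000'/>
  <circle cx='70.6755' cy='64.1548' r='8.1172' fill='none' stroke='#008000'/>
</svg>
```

G21
G90
G00 X116.4882 Y119.3420
M3 S734
G1 X113.2698 Y129.2471 F643
G1 X104.8441 Y135.3687
G1 X94.4293 Y135.3687
G1 X86.0036 Y129.2471
G1 X82.7852 Y119.3420
G1 X86.0036 Y109.4369
G1 X94.4293 Y103.3153
G1 X104.8441 Y103.3153
G1 X113.2698 Y109.4369
G1 X116.4882 Y119.3420
M5
G00 X78.7927 Y86.2695
M3 S734
G1 X77.2425 Y91.0407 F643
G1 X73.1839 Y93.9894
G1 X68.1671 Y93.9894
G1 X64.1085 Y91.0407
G1 X62.5583 Y86.2695
G1 X64.1085 Y81.4983
G1 X68.1671 Y78.5496
G1 X73.1839 Y78.5496
G1 X77.2425 Y81.4983
G1 X78.7927 Y86.2695
M5
G00 X0.0000 Y0.0000

1 u = 1 mm; y_m = 150.4243 − y.

[1] `<circle>` circle, #008000→cut S734 F643: (116.4882,119.3420) → (113.2698,129.2471) → (104.8441,135.3687) → (94.4293,135.3687) → (86.0036,129.2471) → (82.7852,119.3420) → (86.0036,109.4369) → (94.4293,103.3153) → (104.8441,103.3153) → (113.2698,109.4369) → (116.4882,119.3420) (closed)

[2] `<circle>` circle, #008000→cut S734 F643: (78.7927,86.2695) → (77.2425,91.0407) → (73.1839,93.9894) → (68.1671,93.9894) → (64.1085,91.0407) → (62.5583,86.2695) → (64.1085,81.4983) → (68.1671,78.5496) → (73.1839,78.5496) → (77.2425,81.4983) → (78.7927,86.2695) (closed)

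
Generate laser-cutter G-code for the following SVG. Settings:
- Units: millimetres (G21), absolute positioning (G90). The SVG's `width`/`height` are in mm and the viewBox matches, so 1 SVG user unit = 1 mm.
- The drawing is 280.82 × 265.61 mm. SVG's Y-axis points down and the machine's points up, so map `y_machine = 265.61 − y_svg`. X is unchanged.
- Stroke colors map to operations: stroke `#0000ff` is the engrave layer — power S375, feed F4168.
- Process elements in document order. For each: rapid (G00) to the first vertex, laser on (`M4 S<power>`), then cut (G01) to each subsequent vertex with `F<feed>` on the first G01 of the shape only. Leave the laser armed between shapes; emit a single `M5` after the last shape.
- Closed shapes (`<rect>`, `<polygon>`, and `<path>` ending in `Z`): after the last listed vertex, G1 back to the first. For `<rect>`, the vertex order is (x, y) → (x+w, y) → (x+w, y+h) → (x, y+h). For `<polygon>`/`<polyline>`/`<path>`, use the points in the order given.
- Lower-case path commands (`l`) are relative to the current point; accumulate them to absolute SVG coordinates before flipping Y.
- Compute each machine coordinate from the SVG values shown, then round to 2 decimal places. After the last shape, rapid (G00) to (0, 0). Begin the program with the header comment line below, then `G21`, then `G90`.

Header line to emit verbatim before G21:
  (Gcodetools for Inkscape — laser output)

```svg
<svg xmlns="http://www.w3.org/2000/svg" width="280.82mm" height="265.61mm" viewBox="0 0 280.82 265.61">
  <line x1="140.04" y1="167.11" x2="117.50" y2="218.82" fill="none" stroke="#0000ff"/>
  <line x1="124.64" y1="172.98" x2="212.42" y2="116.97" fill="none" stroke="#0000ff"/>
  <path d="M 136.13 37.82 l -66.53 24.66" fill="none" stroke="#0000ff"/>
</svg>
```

(Gcodetools for Inkscape — laser output)
G21
G90
G00 X140.04 Y98.50
M4 S375
G01 X117.50 Y46.79 F4168
G00 X124.64 Y92.63
M4 S375
G01 X212.42 Y148.64 F4168
G00 X136.13 Y227.79
M4 S375
G01 X69.60 Y203.13 F4168
M5
G00 X0.00 Y0.00

viewBox `0 0 280.82 265.61` with mm width/height → 1 unit = 1 mm. Flip: y_m = 265.61 − y_svg.

**Shape 1** — `<line>` line segment, stroke `#0000ff` → engrave (S375, F4168). Machine vertices: (140.04,98.50) → (117.50,46.79). Open path.

**Shape 2** — `<line>` line segment, stroke `#0000ff` → engrave (S375, F4168). Machine vertices: (124.64,92.63) → (212.42,148.64). Open path.

**Shape 3** — `<path>` line segment, stroke `#0000ff` → engrave (S375, F4168). Machine vertices: (136.13,227.79) → (69.60,203.13). Open path.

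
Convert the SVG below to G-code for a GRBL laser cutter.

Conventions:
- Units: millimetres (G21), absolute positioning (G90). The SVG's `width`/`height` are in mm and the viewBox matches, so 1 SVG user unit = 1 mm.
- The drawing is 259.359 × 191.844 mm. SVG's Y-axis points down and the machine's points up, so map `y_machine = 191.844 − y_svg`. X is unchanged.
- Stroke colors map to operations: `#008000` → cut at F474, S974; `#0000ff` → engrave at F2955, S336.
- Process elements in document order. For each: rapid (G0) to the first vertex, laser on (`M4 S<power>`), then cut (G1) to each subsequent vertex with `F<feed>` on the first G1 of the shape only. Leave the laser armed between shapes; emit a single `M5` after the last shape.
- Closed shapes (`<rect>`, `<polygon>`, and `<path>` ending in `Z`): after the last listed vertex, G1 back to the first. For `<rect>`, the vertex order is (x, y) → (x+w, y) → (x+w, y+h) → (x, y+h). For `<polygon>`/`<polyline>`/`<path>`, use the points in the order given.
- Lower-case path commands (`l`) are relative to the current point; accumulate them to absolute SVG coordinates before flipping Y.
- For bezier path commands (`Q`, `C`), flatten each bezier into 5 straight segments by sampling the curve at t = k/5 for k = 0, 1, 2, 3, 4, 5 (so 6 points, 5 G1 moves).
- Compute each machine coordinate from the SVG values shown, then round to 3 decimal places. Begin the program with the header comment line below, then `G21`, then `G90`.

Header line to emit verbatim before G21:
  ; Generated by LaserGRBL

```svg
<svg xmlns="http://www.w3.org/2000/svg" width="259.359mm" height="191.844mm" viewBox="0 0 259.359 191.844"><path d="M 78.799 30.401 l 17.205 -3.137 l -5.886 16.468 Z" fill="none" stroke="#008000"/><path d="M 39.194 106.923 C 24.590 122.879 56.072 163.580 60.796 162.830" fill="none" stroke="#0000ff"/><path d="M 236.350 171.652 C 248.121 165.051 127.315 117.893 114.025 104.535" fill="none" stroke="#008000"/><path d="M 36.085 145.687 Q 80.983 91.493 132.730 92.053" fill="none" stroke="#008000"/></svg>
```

viewBox `0 0 259.359 191.844` with mm width/height → 1 unit = 1 mm. Flip: y_m = 191.844 − y_svg.

**Shape 1** — `<path>` regular polygon, stroke `#008000` → cut (S974, F474). Machine vertices: (78.799,161.443) → (96.004,164.580) → (90.118,148.112) → (78.799,161.443). Closed: final G1 returns to the first vertex.

**Shape 2** — `<path>` cubic bezier, stroke `#0000ff` → engrave (S336, F2955). Control points (SVG): P0=(39.194,106.923), P1=(24.590,122.879), P2=(56.072,163.580), P3=(60.796,162.830); sampled at t=k/5. Machine vertices: (39.194,84.921) → (35.379,72.908) → (39.128,58.133) → (46.945,43.774) → (55.333,33.009) → (60.796,29.014). Open path.

**Shape 3** — `<path>` cubic bezier, stroke `#008000` → cut (S974, F474). Control points (SVG): P0=(236.350,171.652), P1=(248.121,165.051), P2=(127.315,117.893), P3=(114.025,104.535); sampled at t=k/5. Machine vertices: (236.350,20.192) → (229.424,28.425) → (202.204,42.822) → (166.215,59.814) → (132.980,75.833) → (114.025,87.309). Open path.

**Shape 4** — `<path>` quadratic bezier, stroke `#008000` → cut (S974, F474). Control points (SVG): P0=(36.085,145.687), P1=(80.983,91.493), P2=(132.730,92.053); sampled at t=k/5. Machine vertices: (36.085,46.157) → (54.318,65.644) → (73.099,80.752) → (92.428,91.478) → (112.305,97.825) → (132.730,99.791). Open path.

; Generated by LaserGRBL
G21
G90
G0 X78.799 Y161.443
M4 S974
G1 X96.004 Y164.580 F474
G1 X90.118 Y148.112
G1 X78.799 Y161.443
G0 X39.194 Y84.921
M4 S336
G1 X35.379 Y72.908 F2955
G1 X39.128 Y58.133
G1 X46.945 Y43.774
G1 X55.333 Y33.009
G1 X60.796 Y29.014
G0 X236.350 Y20.192
M4 S974
G1 X229.424 Y28.425 F474
G1 X202.204 Y42.822
G1 X166.215 Y59.814
G1 X132.980 Y75.833
G1 X114.025 Y87.309
G0 X36.085 Y46.157
M4 S974
G1 X54.318 Y65.644 F474
G1 X73.099 Y80.752
G1 X92.428 Y91.478
G1 X112.305 Y97.825
G1 X132.730 Y99.791
M5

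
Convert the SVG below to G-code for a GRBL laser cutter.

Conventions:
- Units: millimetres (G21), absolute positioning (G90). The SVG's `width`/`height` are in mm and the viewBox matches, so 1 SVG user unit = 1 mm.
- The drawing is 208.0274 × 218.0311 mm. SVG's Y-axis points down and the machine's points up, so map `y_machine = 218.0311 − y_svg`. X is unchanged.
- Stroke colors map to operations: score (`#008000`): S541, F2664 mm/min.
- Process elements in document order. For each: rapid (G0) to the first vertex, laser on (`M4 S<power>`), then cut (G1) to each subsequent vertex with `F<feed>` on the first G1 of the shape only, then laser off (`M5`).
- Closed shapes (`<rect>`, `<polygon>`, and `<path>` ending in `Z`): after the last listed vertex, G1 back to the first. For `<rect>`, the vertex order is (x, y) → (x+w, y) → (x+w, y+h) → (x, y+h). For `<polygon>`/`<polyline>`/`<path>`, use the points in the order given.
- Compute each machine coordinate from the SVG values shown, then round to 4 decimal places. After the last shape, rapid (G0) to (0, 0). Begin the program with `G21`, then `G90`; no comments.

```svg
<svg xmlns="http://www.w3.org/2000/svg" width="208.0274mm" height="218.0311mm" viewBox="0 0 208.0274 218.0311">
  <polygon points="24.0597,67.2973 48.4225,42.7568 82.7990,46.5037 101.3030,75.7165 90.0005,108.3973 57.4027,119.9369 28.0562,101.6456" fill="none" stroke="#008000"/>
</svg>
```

G21
G90
G0 X24.0597 Y150.7338
M4 S541
G1 X48.4225 Y175.2743 F2664
G1 X82.7990 Y171.5274
G1 X101.3030 Y142.3146
G1 X90.0005 Y109.6338
G1 X57.4027 Y98.0942
G1 X28.0562 Y116.3855
G1 X24.0597 Y150.7338
M5
G0 X0.0000 Y0.0000

Since the viewBox matches the mm dimensions, user units are millimetres directly. The only transform is the Y-flip y_m = 218.0311 − y_svg.

Shape 1 is a regular polygon drawn with `<polygon>`. Its stroke #008000 means score at S541, F2664. After flipping Y the toolpath is (24.0597,150.7338) → (48.4225,175.2743) → (82.7990,171.5274) → (101.3030,142.3146) → (90.0005,109.6338) → (57.4027,98.0942) → (28.0562,116.3855) → (24.0597,150.7338), returning to the start.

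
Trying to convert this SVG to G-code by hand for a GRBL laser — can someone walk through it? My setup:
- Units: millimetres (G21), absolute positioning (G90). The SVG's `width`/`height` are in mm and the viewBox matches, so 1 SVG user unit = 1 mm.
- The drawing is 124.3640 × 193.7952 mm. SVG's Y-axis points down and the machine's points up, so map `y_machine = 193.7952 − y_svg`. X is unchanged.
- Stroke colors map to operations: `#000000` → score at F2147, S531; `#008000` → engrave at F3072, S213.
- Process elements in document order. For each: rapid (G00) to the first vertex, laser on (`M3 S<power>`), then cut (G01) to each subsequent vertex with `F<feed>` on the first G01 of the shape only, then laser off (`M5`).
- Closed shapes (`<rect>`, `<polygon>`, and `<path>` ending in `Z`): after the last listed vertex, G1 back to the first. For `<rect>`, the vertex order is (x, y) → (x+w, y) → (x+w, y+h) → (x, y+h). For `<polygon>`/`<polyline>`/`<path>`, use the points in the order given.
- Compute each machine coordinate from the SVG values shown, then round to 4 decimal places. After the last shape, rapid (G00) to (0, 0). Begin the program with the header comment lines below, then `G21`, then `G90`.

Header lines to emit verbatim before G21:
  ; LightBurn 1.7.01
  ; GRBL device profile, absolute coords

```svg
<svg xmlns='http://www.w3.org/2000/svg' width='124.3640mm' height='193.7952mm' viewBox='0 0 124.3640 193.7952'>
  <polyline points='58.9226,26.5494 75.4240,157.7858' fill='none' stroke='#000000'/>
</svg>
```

1 u = 1 mm; y_m = 193.7952 − y.

[1] `<polyline>` line segment, #000000→score S531 F2147: (58.9226,167.2458) → (75.4240,36.0094)

; LightBurn 1.7.01
; GRBL device profile, absolute coords
G21
G90
G00 X58.9226 Y167.2458
M3 S531
G01 X75.4240 Y36.0094 F2147
M5
G00 X0.0000 Y0.0000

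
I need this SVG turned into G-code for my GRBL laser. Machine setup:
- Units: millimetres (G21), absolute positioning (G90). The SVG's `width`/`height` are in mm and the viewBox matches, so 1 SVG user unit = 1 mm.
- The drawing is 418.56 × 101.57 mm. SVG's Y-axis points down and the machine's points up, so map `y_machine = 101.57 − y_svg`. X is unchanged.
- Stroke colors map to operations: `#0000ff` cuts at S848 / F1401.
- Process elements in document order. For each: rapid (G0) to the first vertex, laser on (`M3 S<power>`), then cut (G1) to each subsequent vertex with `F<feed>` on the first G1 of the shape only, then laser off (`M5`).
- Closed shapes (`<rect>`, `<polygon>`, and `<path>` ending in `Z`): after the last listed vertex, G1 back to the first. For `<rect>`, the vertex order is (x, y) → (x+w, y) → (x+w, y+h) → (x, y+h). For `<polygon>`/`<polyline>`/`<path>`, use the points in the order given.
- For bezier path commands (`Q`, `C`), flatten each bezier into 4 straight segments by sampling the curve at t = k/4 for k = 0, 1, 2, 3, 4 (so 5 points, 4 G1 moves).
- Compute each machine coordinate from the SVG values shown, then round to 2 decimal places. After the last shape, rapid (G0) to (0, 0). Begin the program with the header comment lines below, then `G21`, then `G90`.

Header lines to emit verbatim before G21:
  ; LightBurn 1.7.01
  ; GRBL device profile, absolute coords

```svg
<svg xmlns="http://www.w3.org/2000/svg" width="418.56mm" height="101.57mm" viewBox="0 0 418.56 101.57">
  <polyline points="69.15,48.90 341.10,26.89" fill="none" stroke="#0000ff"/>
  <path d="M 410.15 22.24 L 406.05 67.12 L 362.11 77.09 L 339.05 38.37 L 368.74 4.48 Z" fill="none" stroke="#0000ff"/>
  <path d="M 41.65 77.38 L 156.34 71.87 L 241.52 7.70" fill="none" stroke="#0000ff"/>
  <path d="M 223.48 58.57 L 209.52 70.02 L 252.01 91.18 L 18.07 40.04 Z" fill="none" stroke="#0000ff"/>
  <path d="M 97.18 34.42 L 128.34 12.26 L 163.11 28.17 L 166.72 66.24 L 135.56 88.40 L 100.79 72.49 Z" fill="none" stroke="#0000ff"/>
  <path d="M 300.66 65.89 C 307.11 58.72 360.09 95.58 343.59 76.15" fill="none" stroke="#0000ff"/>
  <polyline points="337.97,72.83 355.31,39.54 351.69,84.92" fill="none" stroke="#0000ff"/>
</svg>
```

Since the viewBox matches the mm dimensions, user units are millimetres directly. The only transform is the Y-flip y_m = 101.57 − y_svg.

Shape 1 is a line segment drawn with `<polyline>`. Its stroke #0000ff means cut at S848, F1401. After flipping Y the toolpath is (69.15,52.67) → (341.10,74.68).

Shape 2 is a regular polygon drawn with `<path>`. Its stroke #0000ff means cut at S848, F1401. After flipping Y the toolpath is (410.15,79.33) → (406.05,34.45) → (362.11,24.48) → (339.05,63.20) → (368.74,97.09) → (410.15,79.33), returning to the start.

Shape 3 is a open polyline drawn with `<path>`. Its stroke #0000ff means cut at S848, F1401. After flipping Y the toolpath is (41.65,24.19) → (156.34,29.70) → (241.52,93.87).

Shape 4 is a closed polygon drawn with `<path>`. Its stroke #0000ff means cut at S848, F1401. After flipping Y the toolpath is (223.48,43.00) → (209.52,31.55) → (252.01,10.39) → (18.07,61.53) → (223.48,43.00), returning to the start.

Shape 5 is a regular polygon drawn with `<path>`. Its stroke #0000ff means cut at S848, F1401. After flipping Y the toolpath is (97.18,67.15) → (128.34,89.31) → (163.11,73.40) → (166.72,35.33) → (135.56,13.17) → (100.79,29.08) → (97.18,67.15), returning to the start.

Shape 6 is a cubic bezier drawn with `<path>`. Its stroke #0000ff means cut at S848, F1401. After flipping Y the toolpath is (300.66,35.68) → (312.41,34.37) → (330.73,25.95) → (344.75,19.83) → (343.59,25.42).

Shape 7 is a open polyline drawn with `<polyline>`. Its stroke #0000ff means cut at S848, F1401. After flipping Y the toolpath is (337.97,28.74) → (355.31,62.03) → (351.69,16.65).

; LightBurn 1.7.01
; GRBL device profile, absolute coords
G21
G90
G0 X69.15 Y52.67
M3 S848
G1 X341.10 Y74.68 F1401
M5
G0 X410.15 Y79.33
M3 S848
G1 X406.05 Y34.45 F1401
G1 X362.11 Y24.48
G1 X339.05 Y63.20
G1 X368.74 Y97.09
G1 X410.15 Y79.33
M5
G0 X41.65 Y24.19
M3 S848
G1 X156.34 Y29.70 F1401
G1 X241.52 Y93.87
M5
G0 X223.48 Y43.00
M3 S848
G1 X209.52 Y31.55 F1401
G1 X252.01 Y10.39
G1 X18.07 Y61.53
G1 X223.48 Y43.00
M5
G0 X97.18 Y67.15
M3 S848
G1 X128.34 Y89.31 F1401
G1 X163.11 Y73.40
G1 X166.72 Y35.33
G1 X135.56 Y13.17
G1 X100.79 Y29.08
G1 X97.18 Y67.15
M5
G0 X300.66 Y35.68
M3 S848
G1 X312.41 Y34.37 F1401
G1 X330.73 Y25.95
G1 X344.75 Y19.83
G1 X343.59 Y25.42
M5
G0 X337.97 Y28.74
M3 S848
G1 X355.31 Y62.03 F1401
G1 X351.69 Y16.65
M5
G0 X0.00 Y0.00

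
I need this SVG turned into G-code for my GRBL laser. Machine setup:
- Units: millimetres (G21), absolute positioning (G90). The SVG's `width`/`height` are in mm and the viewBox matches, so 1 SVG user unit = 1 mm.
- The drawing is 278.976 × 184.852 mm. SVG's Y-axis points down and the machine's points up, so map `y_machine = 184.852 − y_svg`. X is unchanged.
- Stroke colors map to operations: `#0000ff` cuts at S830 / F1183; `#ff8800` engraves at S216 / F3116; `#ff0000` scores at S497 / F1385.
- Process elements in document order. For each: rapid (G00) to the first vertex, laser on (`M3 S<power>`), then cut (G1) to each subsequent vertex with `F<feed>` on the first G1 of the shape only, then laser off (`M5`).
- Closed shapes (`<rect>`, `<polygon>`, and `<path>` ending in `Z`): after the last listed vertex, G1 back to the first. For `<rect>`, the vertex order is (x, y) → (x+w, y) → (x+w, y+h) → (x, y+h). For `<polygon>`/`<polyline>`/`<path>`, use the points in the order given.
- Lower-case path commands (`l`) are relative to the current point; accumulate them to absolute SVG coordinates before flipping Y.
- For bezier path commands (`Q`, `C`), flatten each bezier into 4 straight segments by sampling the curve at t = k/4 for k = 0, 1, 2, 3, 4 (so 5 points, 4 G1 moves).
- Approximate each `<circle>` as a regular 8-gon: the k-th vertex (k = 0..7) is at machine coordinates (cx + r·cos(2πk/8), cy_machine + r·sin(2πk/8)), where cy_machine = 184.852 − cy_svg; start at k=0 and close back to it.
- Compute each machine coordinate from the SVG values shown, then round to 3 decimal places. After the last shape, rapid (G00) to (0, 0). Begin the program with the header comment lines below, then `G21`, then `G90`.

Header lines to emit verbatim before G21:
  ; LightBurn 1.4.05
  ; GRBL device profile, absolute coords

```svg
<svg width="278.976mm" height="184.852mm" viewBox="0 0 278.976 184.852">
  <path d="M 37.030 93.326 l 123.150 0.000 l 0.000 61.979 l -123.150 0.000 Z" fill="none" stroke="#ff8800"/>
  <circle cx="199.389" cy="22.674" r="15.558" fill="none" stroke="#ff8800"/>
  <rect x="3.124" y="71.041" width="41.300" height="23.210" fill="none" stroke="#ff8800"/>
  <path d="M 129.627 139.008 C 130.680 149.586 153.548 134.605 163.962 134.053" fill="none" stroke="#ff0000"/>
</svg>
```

; LightBurn 1.4.05
; GRBL device profile, absolute coords
G21
G90
G00 X37.030 Y91.526
M3 S216
G1 X160.180 Y91.526 F3116
G1 X160.180 Y29.547
G1 X37.030 Y29.547
G1 X37.030 Y91.526
M5
G00 X214.947 Y162.178
M3 S216
G1 X210.390 Y173.179 F3116
G1 X199.389 Y177.736
G1 X188.388 Y173.179
G1 X183.831 Y162.178
G1 X188.388 Y151.177
G1 X199.389 Y146.620
G1 X210.390 Y151.177
G1 X214.947 Y162.178
M5
G00 X3.124 Y113.811
M3 S216
G1 X44.424 Y113.811 F3116
G1 X44.424 Y90.601
G1 X3.124 Y90.601
G1 X3.124 Y113.811
M5
G00 X129.627 Y45.844
M3 S497
G1 X133.972 Y42.078 F1385
G1 X143.284 Y44.148
G1 X154.352 Y48.304
G1 X163.962 Y50.799
M5
G00 X0.000 Y0.000

viewBox `0 0 278.976 184.852` with mm width/height → 1 unit = 1 mm. Flip: y_m = 184.852 − y_svg.

**Shape 1** — `<path>` rectangle, stroke `#ff8800` → engrave (S216, F3116). Machine vertices: (37.030,91.526) → (160.180,91.526) → (160.180,29.547) → (37.030,29.547) → (37.030,91.526). Closed: final G1 returns to the first vertex.

**Shape 2** — `<circle>` circle, stroke `#ff8800` → engrave (S216, F3116). Machine vertices: (214.947,162.178) → (210.390,173.179) → (199.389,177.736) → (188.388,173.179) → (183.831,162.178) → (188.388,151.177) → (199.389,146.620) → (210.390,151.177) → (214.947,162.178). Closed: final G1 returns to the first vertex.

**Shape 3** — `<rect>` rectangle, stroke `#ff8800` → engrave (S216, F3116). Machine vertices: (3.124,113.811) → (44.424,113.811) → (44.424,90.601) → (3.124,90.601) → (3.124,113.811). Closed: final G1 returns to the first vertex.

**Shape 4** — `<path>` cubic bezier, stroke `#ff0000` → score (S497, F1385). Control points (SVG): P0=(129.627,139.008), P1=(130.680,149.586), P2=(153.548,134.605), P3=(163.962,134.053); sampled at t=k/4. Machine vertices: (129.627,45.844) → (133.972,42.078) → (143.284,44.148) → (154.352,48.304) → (163.962,50.799). Open path.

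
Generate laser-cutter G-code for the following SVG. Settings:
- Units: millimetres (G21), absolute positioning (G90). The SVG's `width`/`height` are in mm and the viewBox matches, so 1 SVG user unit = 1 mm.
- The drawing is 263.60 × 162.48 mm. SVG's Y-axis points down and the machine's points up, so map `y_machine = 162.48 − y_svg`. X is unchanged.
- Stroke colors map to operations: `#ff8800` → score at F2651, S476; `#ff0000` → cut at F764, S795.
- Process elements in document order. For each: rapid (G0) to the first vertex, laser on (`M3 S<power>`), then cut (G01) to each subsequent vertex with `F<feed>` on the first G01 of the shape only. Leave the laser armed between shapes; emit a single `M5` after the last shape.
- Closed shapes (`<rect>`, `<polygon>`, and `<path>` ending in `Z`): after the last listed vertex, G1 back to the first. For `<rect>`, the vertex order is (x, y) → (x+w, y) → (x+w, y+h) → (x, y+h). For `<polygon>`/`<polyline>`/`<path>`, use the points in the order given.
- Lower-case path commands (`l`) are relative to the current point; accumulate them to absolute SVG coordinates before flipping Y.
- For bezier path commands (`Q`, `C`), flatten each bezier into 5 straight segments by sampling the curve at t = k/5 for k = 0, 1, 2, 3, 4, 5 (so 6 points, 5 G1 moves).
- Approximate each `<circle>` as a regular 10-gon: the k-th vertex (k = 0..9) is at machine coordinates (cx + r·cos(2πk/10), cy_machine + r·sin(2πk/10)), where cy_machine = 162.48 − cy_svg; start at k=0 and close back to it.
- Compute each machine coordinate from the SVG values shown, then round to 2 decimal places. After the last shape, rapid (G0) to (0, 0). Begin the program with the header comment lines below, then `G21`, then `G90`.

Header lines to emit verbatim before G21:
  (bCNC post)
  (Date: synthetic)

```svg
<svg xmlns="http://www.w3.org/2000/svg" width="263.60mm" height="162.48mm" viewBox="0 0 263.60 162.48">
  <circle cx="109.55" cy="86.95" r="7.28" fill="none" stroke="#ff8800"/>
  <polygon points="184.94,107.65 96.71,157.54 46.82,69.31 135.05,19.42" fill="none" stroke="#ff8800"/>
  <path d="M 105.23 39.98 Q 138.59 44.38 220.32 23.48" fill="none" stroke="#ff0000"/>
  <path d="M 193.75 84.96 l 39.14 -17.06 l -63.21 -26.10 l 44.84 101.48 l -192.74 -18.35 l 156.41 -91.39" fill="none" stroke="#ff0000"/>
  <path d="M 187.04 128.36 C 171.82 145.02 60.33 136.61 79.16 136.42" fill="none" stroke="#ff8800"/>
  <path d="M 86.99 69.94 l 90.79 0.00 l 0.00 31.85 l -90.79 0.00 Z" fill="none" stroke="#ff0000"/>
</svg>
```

Since the viewBox matches the mm dimensions, user units are millimetres directly. The only transform is the Y-flip y_m = 162.48 − y_svg.

Shape 1 is a circle drawn with `<circle>`. Its stroke #ff8800 means score at S476, F2651. After flipping Y the toolpath is (116.83,75.53) → (115.44,79.81) → (111.80,82.45) → (107.30,82.45) → (103.66,79.81) → (102.27,75.53) → (103.66,71.25) → (107.30,68.61) → (111.80,68.61) → (115.44,71.25) → (116.83,75.53), returning to the start.

Shape 2 is a regular polygon drawn with `<polygon>`. Its stroke #ff8800 means score at S476, F2651. After flipping Y the toolpath is (184.94,54.83) → (96.71,4.94) → (46.82,93.17) → (135.05,143.06) → (184.94,54.83), returning to the start.

Shape 3 is a quadratic bezier drawn with `<path>`. Its stroke #ff0000 means cut at S795, F764. After flipping Y the toolpath is (105.23,122.50) → (120.51,121.75) → (139.66,123.03) → (162.68,126.33) → (189.56,131.65) → (220.32,139.00).

Shape 4 is a open polyline drawn with `<path>`. Its stroke #ff0000 means cut at S795, F764. After flipping Y the toolpath is (193.75,77.52) → (232.89,94.58) → (169.68,120.68) → (214.52,19.20) → (21.78,37.55) → (178.19,128.94).

Shape 5 is a cubic bezier drawn with `<path>`. Its stroke #ff8800 means score at S476, F2651. After flipping Y the toolpath is (187.04,34.12) → (168.17,26.87) → (137.07,24.03) → (104.62,24.02) → (81.69,25.23) → (79.16,26.06).

Shape 6 is a rectangle drawn with `<path>`. Its stroke #ff0000 means cut at S795, F764. After flipping Y the toolpath is (86.99,92.54) → (177.78,92.54) → (177.78,60.69) → (86.99,60.69) → (86.99,92.54), returning to the start.

(bCNC post)
(Date: synthetic)
G21
G90
G0 X116.83 Y75.53
M3 S476
G01 X115.44 Y79.81 F2651
G01 X111.80 Y82.45
G01 X107.30 Y82.45
G01 X103.66 Y79.81
G01 X102.27 Y75.53
G01 X103.66 Y71.25
G01 X107.30 Y68.61
G01 X111.80 Y68.61
G01 X115.44 Y71.25
G01 X116.83 Y75.53
G0 X184.94 Y54.83
M3 S476
G01 X96.71 Y4.94 F2651
G01 X46.82 Y93.17
G01 X135.05 Y143.06
G01 X184.94 Y54.83
G0 X105.23 Y122.50
M3 S795
G01 X120.51 Y121.75 F764
G01 X139.66 Y123.03
G01 X162.68 Y126.33
G01 X189.56 Y131.65
G01 X220.32 Y139.00
G0 X193.75 Y77.52
M3 S795
G01 X232.89 Y94.58 F764
G01 X169.68 Y120.68
G01 X214.52 Y19.20
G01 X21.78 Y37.55
G01 X178.19 Y128.94
G0 X187.04 Y34.12
M3 S476
G01 X168.17 Y26.87 F2651
G01 X137.07 Y24.03
G01 X104.62 Y24.02
G01 X81.69 Y25.23
G01 X79.16 Y26.06
G0 X86.99 Y92.54
M3 S795
G01 X177.78 Y92.54 F764
G01 X177.78 Y60.69
G01 X86.99 Y60.69
G01 X86.99 Y92.54
M5
G0 X0.00 Y0.00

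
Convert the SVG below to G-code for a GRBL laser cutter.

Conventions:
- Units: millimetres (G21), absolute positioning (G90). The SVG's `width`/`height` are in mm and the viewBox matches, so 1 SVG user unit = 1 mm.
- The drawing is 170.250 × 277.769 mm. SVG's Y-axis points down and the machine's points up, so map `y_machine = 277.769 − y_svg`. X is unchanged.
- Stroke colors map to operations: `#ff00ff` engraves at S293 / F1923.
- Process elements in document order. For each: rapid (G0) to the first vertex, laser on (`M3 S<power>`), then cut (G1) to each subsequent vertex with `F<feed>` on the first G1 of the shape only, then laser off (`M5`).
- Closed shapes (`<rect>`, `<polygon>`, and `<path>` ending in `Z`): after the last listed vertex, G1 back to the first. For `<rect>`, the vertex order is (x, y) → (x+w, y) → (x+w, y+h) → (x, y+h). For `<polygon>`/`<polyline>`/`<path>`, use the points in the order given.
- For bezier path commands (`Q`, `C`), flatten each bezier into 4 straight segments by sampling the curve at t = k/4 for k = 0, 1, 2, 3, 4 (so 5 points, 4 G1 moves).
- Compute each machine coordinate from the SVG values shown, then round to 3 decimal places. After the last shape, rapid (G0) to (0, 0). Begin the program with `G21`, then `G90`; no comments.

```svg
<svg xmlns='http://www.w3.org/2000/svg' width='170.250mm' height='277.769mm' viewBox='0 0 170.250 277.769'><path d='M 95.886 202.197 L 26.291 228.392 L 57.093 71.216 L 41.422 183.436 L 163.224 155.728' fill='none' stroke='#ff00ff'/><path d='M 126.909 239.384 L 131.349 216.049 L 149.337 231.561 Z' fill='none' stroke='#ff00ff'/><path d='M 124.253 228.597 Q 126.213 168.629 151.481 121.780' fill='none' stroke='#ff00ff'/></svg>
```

G21
G90
G0 X95.886 Y75.572
M3 S293
G1 X26.291 Y49.377 F1923
G1 X57.093 Y206.553
G1 X41.422 Y94.333
G1 X163.224 Y122.041
M5
G0 X126.909 Y38.385
M3 S293
G1 X131.349 Y61.720 F1923
G1 X149.337 Y46.208
G1 X126.909 Y38.385
M5
G0 X124.253 Y49.172
M3 S293
G1 X126.690 Y78.336 F1923
G1 X132.040 Y105.860
G1 X140.304 Y131.745
G1 X151.481 Y155.989
M5
G0 X0.000 Y0.000

Since the viewBox matches the mm dimensions, user units are millimetres directly. The only transform is the Y-flip y_m = 277.769 − y_svg.

Shape 1 is a open polyline drawn with `<path>`. Its stroke #ff00ff means engrave at S293, F1923. After flipping Y the toolpath is (95.886,75.572) → (26.291,49.377) → (57.093,206.553) → (41.422,94.333) → (163.224,122.041).

Shape 2 is a regular polygon drawn with `<path>`. Its stroke #ff00ff means engrave at S293, F1923. After flipping Y the toolpath is (126.909,38.385) → (131.349,61.720) → (149.337,46.208) → (126.909,38.385), returning to the start.

Shape 3 is a quadratic bezier drawn with `<path>`. Its stroke #ff00ff means engrave at S293, F1923. After flipping Y the toolpath is (124.253,49.172) → (126.690,78.336) → (132.040,105.860) → (140.304,131.745) → (151.481,155.989).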